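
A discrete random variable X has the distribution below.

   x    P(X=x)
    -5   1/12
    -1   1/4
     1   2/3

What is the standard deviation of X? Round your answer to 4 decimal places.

E[X] = 0, E[X²] = 3
Var(X) = E[X²] − (E[X])² = 3 − 0 = 3
SD(X) = √(3) ≈ 1.7321

1.7321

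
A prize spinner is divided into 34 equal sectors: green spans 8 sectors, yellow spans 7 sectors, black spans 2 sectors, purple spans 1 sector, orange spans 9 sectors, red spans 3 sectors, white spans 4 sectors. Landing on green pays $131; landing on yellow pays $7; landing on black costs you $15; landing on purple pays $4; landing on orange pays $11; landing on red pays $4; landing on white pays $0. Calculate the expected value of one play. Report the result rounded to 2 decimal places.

$34.76

E[payout] = (8/34)·131 + (7/34)·7 + (2/34)·(-15) + (1/34)·4 + (9/34)·11 + (3/34)·4 + (4/34)·0 = 591/17
≈ $34.76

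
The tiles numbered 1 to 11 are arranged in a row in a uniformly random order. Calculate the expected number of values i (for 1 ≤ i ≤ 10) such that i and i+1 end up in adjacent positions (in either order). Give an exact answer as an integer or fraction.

20/11

For each i ∈ {1,…,10}, let Xᵢ = 1 if i and i+1 are adjacent. P(Xᵢ=1) = 2·(11−1)!/11! = 2/11.
By linearity, E[ΣXᵢ] = (10)·(2/11) = 20/11.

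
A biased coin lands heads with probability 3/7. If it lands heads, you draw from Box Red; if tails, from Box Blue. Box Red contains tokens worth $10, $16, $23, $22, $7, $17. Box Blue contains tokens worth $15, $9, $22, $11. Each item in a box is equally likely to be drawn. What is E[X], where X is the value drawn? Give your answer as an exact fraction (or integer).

E[X | Box Red] = (10 + 16 + 23 + 22 + 7 + 17)/6 = 95/6
E[X | Box Blue] = (15 + 9 + 22 + 11)/4 = 57/4
E[X] = (3/7)·95/6 + (4/7)·57/4 = 209/14

209/14 dollars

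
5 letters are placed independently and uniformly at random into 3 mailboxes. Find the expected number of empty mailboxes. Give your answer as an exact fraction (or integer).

Let Xⱼ=1 if mailbox j is empty. P(Xⱼ=1) = ((3-1)/3)^5 = 32/243.
By linearity, E[#empty] = 3·32/243 = 32/81.

32/81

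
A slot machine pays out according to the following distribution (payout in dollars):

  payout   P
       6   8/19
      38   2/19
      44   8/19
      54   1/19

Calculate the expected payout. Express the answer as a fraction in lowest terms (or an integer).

530/19 dollars

E[X] = (8/19)·6 + (2/19)·38 + (8/19)·44 + (1/19)·54
     = 530/19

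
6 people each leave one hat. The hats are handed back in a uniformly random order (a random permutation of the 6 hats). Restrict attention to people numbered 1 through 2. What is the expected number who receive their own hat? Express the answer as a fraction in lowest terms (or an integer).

Let Xᵢ = 1 if person i gets their own hat. For each i, P(Xᵢ=1) = 1/6.
By linearity of expectation, E[X₁+…+X_2] = 2·(1/6) = 1/3.

1/3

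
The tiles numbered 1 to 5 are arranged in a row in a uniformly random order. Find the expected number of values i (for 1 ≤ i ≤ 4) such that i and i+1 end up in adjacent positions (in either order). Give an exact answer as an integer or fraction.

For each i ∈ {1,…,4}, let Xᵢ = 1 if i and i+1 are adjacent. P(Xᵢ=1) = 2·(5−1)!/5! = 2/5.
By linearity, E[ΣXᵢ] = (4)·(2/5) = 8/5.

8/5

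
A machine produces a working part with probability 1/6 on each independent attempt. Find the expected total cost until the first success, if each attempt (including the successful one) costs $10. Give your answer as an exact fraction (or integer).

$60

E[#attempts] = 1/p = 6; E[cost] = 10·6 = 60.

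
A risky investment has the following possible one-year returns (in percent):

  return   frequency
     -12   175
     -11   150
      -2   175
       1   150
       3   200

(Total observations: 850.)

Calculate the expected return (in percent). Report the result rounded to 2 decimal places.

-3.94

Total = 850, so P(return=-12) = 175/850, etc.
E[X] = (7/34)·(-12) + (3/17)·(-11) + (7/34)·(-2) + (3/17)·1 + (4/17)·3
     = -67/17 ≈ -3.94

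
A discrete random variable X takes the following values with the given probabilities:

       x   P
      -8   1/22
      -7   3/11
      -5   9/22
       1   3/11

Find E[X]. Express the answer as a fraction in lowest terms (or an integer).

-89/22

E[X] = (1/22)·(-8) + (3/11)·(-7) + (9/22)·(-5) + (3/11)·1
     = -89/22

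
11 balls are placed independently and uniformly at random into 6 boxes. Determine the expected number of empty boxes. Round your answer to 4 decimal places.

0.8075

Let Xⱼ=1 if box j is empty. P(Xⱼ=1) = ((6-1)/6)^11 = 48828125/362797056.
By linearity, E[#empty] = 6·48828125/362797056 = 48828125/60466176.
≈ 0.8075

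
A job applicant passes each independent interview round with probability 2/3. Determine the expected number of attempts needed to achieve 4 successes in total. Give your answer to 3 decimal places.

By linearity (sum of 4 independent geometric waits), E[trials] = 4/p = 4/(2/3) = 6.
≈ 6.000

6.000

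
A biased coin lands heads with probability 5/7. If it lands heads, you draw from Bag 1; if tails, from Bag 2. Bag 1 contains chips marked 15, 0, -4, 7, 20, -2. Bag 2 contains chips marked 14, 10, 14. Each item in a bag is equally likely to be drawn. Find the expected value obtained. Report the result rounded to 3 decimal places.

E[X | Bag 1] = (15 + 0 − 4 + 7 + 20 − 2)/6 = 6
E[X | Bag 2] = (14 + 10 + 14)/3 = 38/3
E[X] = (5/7)·6 + (2/7)·38/3 = 166/21 ≈ 7.905

7.905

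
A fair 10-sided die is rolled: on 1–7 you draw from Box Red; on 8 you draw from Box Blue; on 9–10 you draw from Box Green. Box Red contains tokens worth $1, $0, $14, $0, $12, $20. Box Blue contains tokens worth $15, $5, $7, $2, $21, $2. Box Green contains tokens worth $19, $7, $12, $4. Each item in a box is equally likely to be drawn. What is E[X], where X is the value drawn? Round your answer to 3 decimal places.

$8.450

E[X | Box Red] = (1 + 0 + 14 + 0 + 12 + 20)/6 = 47/6
E[X | Box Blue] = (15 + 5 + 7 + 2 + 21 + 2)/6 = 26/3
E[X | Box Green] = (19 + 7 + 12 + 4)/4 = 21/2
E[X] = (7/10)·47/6 + (1/10)·26/3 + (1/5)·21/2 = 169/20 ≈ 8.450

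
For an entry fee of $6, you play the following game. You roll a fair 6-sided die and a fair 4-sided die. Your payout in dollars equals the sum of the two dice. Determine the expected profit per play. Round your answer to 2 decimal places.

$0.00

Distribution of the sum of the two dice: 2 w.p. 1/24, 3 w.p. 1/12, 4 w.p. 1/8, 5 w.p. 1/6, 6 w.p. 1/6, 7 w.p. 1/6, …
E[payout] = (1/24)·2 + (1/12)·3 + (1/8)·4 + (1/6)·5 + (1/6)·6 + (1/6)·7 + (1/8)·8 + (1/12)·9 + (1/24)·10 = 6
Expected profit = 6 − 6 = 0 ≈ $0.00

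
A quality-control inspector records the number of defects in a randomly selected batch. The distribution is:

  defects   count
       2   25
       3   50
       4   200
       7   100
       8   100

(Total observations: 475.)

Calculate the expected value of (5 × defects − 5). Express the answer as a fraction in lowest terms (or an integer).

405/19

Total = 475, so P(defects=2) = 25/475, etc.
E[5x-5] = (1/19)·5 + (2/19)·10 + (8/19)·15 + (4/19)·30 + (4/19)·35
     = 405/19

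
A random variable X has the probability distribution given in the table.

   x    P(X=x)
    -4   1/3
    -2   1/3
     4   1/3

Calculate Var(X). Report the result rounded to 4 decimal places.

E[X] = (1/3)·(-4) + (1/3)·(-2) + (1/3)·4 = -2/3
E[X²] = (1/3)·16 + (1/3)·4 + (1/3)·16 = 12
Var(X) = 12 − (-2/3)² = 104/9 ≈ 11.5556

11.5556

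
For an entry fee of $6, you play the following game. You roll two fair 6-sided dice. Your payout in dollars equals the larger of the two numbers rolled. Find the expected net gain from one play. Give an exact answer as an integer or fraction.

Distribution of the larger of the two numbers rolled: 1 w.p. 1/36, 2 w.p. 1/12, 3 w.p. 5/36, 4 w.p. 7/36, 5 w.p. 1/4, 6 w.p. 11/36
E[payout] = (1/36)·1 + (1/12)·2 + (5/36)·3 + (7/36)·4 + (1/4)·5 + (11/36)·6 = 161/36
Expected profit = 161/36 − 6 = -55/36

-55/36 dollars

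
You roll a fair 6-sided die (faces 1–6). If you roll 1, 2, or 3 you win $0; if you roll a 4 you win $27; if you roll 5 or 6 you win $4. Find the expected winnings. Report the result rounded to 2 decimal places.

E[payout] = (1/2)·0 + (1/3)·4 + (1/6)·27 = 35/6
≈ $5.83

$5.83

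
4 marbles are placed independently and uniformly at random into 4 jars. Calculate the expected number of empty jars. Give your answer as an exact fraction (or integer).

81/64

Let Xⱼ=1 if jar j is empty. P(Xⱼ=1) = ((4-1)/4)^4 = 81/256.
By linearity, E[#empty] = 4·81/256 = 81/64.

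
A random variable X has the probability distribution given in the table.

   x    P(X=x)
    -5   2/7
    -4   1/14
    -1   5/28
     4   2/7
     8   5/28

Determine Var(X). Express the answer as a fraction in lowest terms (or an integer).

18819/784

E[X] = (2/7)·(-5) + (1/14)·(-4) + (5/28)·(-1) + (2/7)·4 + (5/28)·8 = 19/28
E[X²] = (2/7)·25 + (1/14)·16 + (5/28)·1 + (2/7)·16 + (5/28)·64 = 685/28
Var(X) = 685/28 − (19/28)² = 18819/784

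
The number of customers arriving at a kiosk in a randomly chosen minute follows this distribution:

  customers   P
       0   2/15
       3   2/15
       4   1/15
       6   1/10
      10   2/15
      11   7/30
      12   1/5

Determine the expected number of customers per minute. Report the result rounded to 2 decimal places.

7.57

E[X] = (2/15)·0 + (2/15)·3 + (1/15)·4 + (1/10)·6 + (2/15)·10 + (7/30)·11 + (1/5)·12
     = 227/30 ≈ 7.57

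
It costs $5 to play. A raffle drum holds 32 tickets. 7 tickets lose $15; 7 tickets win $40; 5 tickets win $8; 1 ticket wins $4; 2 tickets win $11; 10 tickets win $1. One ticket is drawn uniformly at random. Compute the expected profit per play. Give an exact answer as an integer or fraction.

91/32 dollars

E[payout] = (7/32)·(-15) + (7/32)·40 + (5/32)·8 + (1/32)·4 + (2/32)·11 + (10/32)·1 = 251/32
Expected profit = 251/32 − 5 = 91/32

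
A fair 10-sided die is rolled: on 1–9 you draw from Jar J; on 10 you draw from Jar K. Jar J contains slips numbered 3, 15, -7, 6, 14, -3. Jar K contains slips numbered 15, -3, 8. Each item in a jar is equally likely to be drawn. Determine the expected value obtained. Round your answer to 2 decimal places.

E[X | Jar J] = (3 + 15 − 7 + 6 + 14 − 3)/6 = 14/3
E[X | Jar K] = (15 − 3 + 8)/3 = 20/3
E[X] = (9/10)·14/3 + (1/10)·20/3 = 73/15 ≈ 4.87

4.87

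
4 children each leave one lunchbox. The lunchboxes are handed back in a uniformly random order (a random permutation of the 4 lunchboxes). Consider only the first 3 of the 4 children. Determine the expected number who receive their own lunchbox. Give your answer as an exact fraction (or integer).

Let Xᵢ = 1 if person i gets their own lunchbox. For each i, P(Xᵢ=1) = 1/4.
By linearity of expectation, E[X₁+…+X_3] = 3·(1/4) = 3/4.

3/4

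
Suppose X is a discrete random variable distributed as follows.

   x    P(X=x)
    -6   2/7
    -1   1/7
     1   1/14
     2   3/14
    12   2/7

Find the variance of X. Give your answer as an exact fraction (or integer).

9449/196

E[X] = (2/7)·(-6) + (1/7)·(-1) + (1/14)·1 + (3/14)·2 + (2/7)·12 = 29/14
E[X²] = (2/7)·36 + (1/7)·1 + (1/14)·1 + (3/14)·4 + (2/7)·144 = 105/2
Var(X) = 105/2 − (29/14)² = 9449/196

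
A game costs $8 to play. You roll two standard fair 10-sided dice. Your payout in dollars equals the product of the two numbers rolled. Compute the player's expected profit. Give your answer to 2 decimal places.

Distribution of the product of the two numbers rolled: 1 w.p. 1/100, 2 w.p. 1/50, 3 w.p. 1/50, 4 w.p. 3/100, 5 w.p. 1/50, 6 w.p. 1/25, …
E[payout] = (1/100)·1 + (1/50)·2 + (1/50)·3 + (3/100)·4 + (1/50)·5 + (1/25)·6 + (1/50)·7 + (1/25)·8 + (3/100)·9 + (1/25)·10 + (1/25)·12 + (1/50)·14 + (1/50)·15 + (3/100)·16 + (1/25)·18 + (1/25)·20 + (1/50)·21 + (1/25)·24 + (1/100)·25 + (1/50)·27 + (1/50)·28 + (1/25)·30 + (1/50)·32 + (1/50)·35 + (3/100)·36 + (1/25)·40 + (1/50)·42 + (1/50)·45 + (1/50)·48 + (1/100)·49 + (1/50)·50 + (1/50)·54 + (1/50)·56 + (1/50)·60 + (1/50)·63 + (1/100)·64 + (1/50)·70 + (1/50)·72 + (1/50)·80 + (1/100)·81 + (1/50)·90 + (1/100)·100 = 121/4
Expected profit = 121/4 − 8 = 89/4 ≈ $22.25

$22.25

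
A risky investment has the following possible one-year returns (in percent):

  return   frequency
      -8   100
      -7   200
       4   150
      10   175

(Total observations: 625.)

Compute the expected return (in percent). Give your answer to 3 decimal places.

Total = 625, so P(return=-8) = 100/625, etc.
E[X] = (4/25)·(-8) + (8/25)·(-7) + (6/25)·4 + (7/25)·10
     = 6/25 ≈ 0.240

0.240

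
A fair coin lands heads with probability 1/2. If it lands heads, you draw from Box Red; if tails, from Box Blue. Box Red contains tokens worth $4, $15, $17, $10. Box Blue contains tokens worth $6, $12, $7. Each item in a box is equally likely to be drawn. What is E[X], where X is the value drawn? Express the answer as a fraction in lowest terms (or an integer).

119/12 dollars

E[X | Box Red] = (4 + 15 + 17 + 10)/4 = 23/2
E[X | Box Blue] = (6 + 12 + 7)/3 = 25/3
E[X] = (1/2)·23/2 + (1/2)·25/3 = 119/12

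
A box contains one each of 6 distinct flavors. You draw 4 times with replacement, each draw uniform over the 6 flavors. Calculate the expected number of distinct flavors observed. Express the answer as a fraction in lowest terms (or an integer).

671/216

Let Xⱼ=1 if type j appears at least once. P(Xⱼ=1) = 1 − ((6−1)/6)^4 = 671/1296.
E[#distinct] = 6·671/1296 = 671/216.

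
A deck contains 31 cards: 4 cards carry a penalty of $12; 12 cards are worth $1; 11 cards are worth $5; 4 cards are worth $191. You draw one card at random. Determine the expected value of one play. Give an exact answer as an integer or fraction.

E[payout] = (4/31)·(-12) + (12/31)·1 + (11/31)·5 + (4/31)·191 = 783/31

783/31 dollars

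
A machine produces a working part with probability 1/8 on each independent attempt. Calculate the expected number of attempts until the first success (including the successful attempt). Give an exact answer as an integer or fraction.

8

For a geometric distribution, E[trials] = 1/p = 1/(1/8) = 8.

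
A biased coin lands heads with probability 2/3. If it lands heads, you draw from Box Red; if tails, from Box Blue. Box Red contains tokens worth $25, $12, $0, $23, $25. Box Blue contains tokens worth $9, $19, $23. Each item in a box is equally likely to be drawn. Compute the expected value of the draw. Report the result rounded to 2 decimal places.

$17.00

E[X | Box Red] = (25 + 12 + 0 + 23 + 25)/5 = 17
E[X | Box Blue] = (9 + 19 + 23)/3 = 17
E[X] = (2/3)·17 + (1/3)·17 = 17 ≈ 17.00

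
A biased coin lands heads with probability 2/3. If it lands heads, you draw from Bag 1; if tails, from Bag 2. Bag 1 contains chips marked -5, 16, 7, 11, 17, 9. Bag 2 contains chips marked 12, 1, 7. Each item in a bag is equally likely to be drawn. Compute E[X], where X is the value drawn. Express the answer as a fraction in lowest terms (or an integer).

E[X | Bag 1] = (-5 + 16 + 7 + 11 + 17 + 9)/6 = 55/6
E[X | Bag 2] = (12 + 1 + 7)/3 = 20/3
E[X] = (2/3)·55/6 + (1/3)·20/3 = 25/3

25/3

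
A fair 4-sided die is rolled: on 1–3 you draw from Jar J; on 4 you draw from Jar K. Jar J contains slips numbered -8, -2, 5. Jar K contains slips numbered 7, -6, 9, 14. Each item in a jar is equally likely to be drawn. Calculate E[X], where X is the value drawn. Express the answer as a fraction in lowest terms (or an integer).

1/4

E[X | Jar J] = (-8 − 2 + 5)/3 = -5/3
E[X | Jar K] = (7 − 6 + 9 + 14)/4 = 6
E[X] = (3/4)·(-5/3) + (1/4)·6 = 1/4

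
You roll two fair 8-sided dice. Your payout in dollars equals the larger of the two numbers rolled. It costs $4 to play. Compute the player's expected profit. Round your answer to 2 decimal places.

Distribution of the larger of the two numbers rolled: 1 w.p. 1/64, 2 w.p. 3/64, 3 w.p. 5/64, 4 w.p. 7/64, 5 w.p. 9/64, 6 w.p. 11/64, …
E[payout] = (1/64)·1 + (3/64)·2 + (5/64)·3 + (7/64)·4 + (9/64)·5 + (11/64)·6 + (13/64)·7 + (15/64)·8 = 93/16
Expected profit = 93/16 − 4 = 29/16 ≈ $1.81

$1.81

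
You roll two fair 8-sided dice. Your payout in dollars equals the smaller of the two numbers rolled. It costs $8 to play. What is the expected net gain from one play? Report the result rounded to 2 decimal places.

Distribution of the smaller of the two numbers rolled: 1 w.p. 15/64, 2 w.p. 13/64, 3 w.p. 11/64, 4 w.p. 9/64, 5 w.p. 7/64, 6 w.p. 5/64, …
E[payout] = (15/64)·1 + (13/64)·2 + (11/64)·3 + (9/64)·4 + (7/64)·5 + (5/64)·6 + (3/64)·7 + (1/64)·8 = 51/16
Expected profit = 51/16 − 8 = -77/16 ≈ -$4.81

-$4.81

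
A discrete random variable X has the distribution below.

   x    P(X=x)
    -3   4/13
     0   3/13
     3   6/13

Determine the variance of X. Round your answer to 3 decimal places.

6.710

E[X] = (4/13)·(-3) + (3/13)·0 + (6/13)·3 = 6/13
E[X²] = (4/13)·9 + (3/13)·0 + (6/13)·9 = 90/13
Var(X) = 90/13 − (6/13)² = 1134/169 ≈ 6.710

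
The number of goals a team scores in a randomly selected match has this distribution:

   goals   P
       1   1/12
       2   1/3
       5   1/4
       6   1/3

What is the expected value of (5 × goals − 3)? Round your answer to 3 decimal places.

17.000

E[5x-3] = (1/12)·2 + (1/3)·7 + (1/4)·22 + (1/3)·27
     = 17 ≈ 17.000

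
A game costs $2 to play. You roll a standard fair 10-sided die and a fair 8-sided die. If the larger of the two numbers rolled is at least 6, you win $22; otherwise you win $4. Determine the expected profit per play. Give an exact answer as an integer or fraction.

115/8 dollars

E[payout] = (5/16)·4 + (11/16)·22 = 131/8
Expected profit = 131/8 − 2 = 115/8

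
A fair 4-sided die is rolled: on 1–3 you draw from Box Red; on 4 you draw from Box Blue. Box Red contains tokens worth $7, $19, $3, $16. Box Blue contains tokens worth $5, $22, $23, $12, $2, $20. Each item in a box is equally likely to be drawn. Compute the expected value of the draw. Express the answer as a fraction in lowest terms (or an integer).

E[X | Box Red] = (7 + 19 + 3 + 16)/4 = 45/4
E[X | Box Blue] = (5 + 22 + 23 + 12 + 2 + 20)/6 = 14
E[X] = (3/4)·45/4 + (1/4)·14 = 191/16

191/16 dollars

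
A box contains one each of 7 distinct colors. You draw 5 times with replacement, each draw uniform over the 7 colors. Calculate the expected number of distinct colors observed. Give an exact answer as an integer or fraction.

9031/2401

Let Xⱼ=1 if type j appears at least once. P(Xⱼ=1) = 1 − ((7−1)/7)^5 = 9031/16807.
E[#distinct] = 7·9031/16807 = 9031/2401.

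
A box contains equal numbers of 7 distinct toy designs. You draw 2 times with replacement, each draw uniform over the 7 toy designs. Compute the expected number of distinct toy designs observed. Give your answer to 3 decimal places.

1.857

Let Xⱼ=1 if type j appears at least once. P(Xⱼ=1) = 1 − ((7−1)/7)^2 = 13/49.
E[#distinct] = 7·13/49 = 13/7.
≈ 1.857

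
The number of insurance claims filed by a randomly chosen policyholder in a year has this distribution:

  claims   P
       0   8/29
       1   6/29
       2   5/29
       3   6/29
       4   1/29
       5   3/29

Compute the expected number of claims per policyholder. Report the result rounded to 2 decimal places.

E[X] = (8/29)·0 + (6/29)·1 + (5/29)·2 + (6/29)·3 + (1/29)·4 + (3/29)·5
     = 53/29 ≈ 1.83

1.83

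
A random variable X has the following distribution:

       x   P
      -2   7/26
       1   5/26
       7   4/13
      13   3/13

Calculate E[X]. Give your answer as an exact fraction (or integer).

E[X] = (7/26)·(-2) + (5/26)·1 + (4/13)·7 + (3/13)·13
     = 125/26

125/26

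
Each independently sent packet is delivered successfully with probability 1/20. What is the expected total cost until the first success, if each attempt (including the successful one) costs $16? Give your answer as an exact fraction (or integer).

E[#attempts] = 1/p = 20; E[cost] = 16·20 = 320.

$320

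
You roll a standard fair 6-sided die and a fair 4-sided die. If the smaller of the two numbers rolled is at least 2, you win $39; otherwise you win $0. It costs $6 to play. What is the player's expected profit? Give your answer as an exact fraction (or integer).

147/8 dollars

E[payout] = (3/8)·0 + (5/8)·39 = 195/8
Expected profit = 195/8 − 6 = 147/8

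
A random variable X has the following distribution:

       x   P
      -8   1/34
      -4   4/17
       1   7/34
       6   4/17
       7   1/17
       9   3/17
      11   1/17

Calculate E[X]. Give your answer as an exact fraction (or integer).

105/34

E[X] = (1/34)·(-8) + (4/17)·(-4) + (7/34)·1 + (4/17)·6 + (1/17)·7 + (3/17)·9 + (1/17)·11
     = 105/34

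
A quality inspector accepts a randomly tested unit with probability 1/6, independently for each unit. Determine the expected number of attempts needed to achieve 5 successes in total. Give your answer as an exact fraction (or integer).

By linearity (sum of 5 independent geometric waits), E[trials] = 5/p = 5/(1/6) = 30.

30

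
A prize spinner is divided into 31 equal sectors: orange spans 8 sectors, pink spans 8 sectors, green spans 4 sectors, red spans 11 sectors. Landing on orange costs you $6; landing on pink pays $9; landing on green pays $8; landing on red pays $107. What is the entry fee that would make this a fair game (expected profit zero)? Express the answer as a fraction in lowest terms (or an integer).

1233/31 dollars

E[payout] = (8/31)·(-6) + (8/31)·9 + (4/31)·8 + (11/31)·107 = 1233/31
Fair fee = E[payout] = 1233/31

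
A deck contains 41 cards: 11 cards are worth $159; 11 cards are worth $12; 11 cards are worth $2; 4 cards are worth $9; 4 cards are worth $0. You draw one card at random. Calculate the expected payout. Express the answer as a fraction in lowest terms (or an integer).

1939/41 dollars

E[payout] = (11/41)·159 + (11/41)·12 + (11/41)·2 + (4/41)·9 + (4/41)·0 = 1939/41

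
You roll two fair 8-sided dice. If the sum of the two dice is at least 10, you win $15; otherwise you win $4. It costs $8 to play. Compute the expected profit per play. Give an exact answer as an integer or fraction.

13/16 dollars

E[payout] = (9/16)·4 + (7/16)·15 = 141/16
Expected profit = 141/16 − 8 = 13/16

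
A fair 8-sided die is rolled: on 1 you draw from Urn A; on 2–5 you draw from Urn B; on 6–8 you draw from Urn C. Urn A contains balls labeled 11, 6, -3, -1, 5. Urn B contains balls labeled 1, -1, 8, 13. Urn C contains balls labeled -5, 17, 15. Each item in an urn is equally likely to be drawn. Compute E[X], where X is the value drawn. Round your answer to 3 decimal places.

6.450

E[X | Urn A] = (11 + 6 − 3 − 1 + 5)/5 = 18/5
E[X | Urn B] = (1 − 1 + 8 + 13)/4 = 21/4
E[X | Urn C] = (-5 + 17 + 15)/3 = 9
E[X] = (1/8)·18/5 + (1/2)·21/4 + (3/8)·9 = 129/20 ≈ 6.450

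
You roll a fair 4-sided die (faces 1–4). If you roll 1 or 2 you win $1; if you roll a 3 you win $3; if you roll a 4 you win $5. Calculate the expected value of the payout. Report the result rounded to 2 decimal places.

$2.50

E[payout] = (1/2)·1 + (1/4)·3 + (1/4)·5 = 5/2
≈ $2.50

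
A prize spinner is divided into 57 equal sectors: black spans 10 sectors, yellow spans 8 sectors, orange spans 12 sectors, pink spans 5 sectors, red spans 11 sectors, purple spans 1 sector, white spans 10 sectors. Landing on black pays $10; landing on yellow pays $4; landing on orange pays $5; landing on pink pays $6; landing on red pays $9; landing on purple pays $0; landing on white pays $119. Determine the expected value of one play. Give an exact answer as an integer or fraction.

1511/57 dollars

E[payout] = (10/57)·10 + (8/57)·4 + (12/57)·5 + (5/57)·6 + (11/57)·9 + (1/57)·0 + (10/57)·119 = 1511/57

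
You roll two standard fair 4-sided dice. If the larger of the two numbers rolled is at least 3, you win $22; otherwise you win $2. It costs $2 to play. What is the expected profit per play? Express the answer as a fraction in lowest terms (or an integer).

E[payout] = (1/4)·2 + (3/4)·22 = 17
Expected profit = 17 − 2 = 15

$15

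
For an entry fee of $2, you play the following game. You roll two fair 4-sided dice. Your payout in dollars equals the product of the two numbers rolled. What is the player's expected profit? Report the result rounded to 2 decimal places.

Distribution of the product of the two numbers rolled: 1 w.p. 1/16, 2 w.p. 1/8, 3 w.p. 1/8, 4 w.p. 3/16, 6 w.p. 1/8, 8 w.p. 1/8, …
E[payout] = (1/16)·1 + (1/8)·2 + (1/8)·3 + (3/16)·4 + (1/8)·6 + (1/8)·8 + (1/16)·9 + (1/8)·12 + (1/16)·16 = 25/4
Expected profit = 25/4 − 2 = 17/4 ≈ $4.25

$4.25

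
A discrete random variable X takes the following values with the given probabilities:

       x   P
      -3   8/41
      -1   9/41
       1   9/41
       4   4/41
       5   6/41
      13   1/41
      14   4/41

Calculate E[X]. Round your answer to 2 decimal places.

2.22

E[X] = (8/41)·(-3) + (9/41)·(-1) + (9/41)·1 + (4/41)·4 + (6/41)·5 + (1/41)·13 + (4/41)·14
     = 91/41 ≈ 2.22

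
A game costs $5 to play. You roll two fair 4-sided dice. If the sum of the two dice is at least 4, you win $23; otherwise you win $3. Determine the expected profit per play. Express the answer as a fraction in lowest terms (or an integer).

57/4 dollars

E[payout] = (3/16)·3 + (13/16)·23 = 77/4
Expected profit = 77/4 − 5 = 57/4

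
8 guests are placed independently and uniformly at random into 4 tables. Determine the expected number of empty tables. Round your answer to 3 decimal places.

0.400

Let Xⱼ=1 if table j is empty. P(Xⱼ=1) = ((4-1)/4)^8 = 6561/65536.
By linearity, E[#empty] = 4·6561/65536 = 6561/16384.
≈ 0.400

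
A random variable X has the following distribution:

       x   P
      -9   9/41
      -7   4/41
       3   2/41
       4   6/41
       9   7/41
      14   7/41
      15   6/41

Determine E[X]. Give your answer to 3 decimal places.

E[X] = (9/41)·(-9) + (4/41)·(-7) + (2/41)·3 + (6/41)·4 + (7/41)·9 + (7/41)·14 + (6/41)·15
     = 172/41 ≈ 4.195

4.195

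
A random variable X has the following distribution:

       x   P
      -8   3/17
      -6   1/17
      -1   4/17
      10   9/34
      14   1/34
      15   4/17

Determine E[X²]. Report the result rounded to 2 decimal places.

E[X²] = (3/17)·64 + (1/17)·36 + (4/17)·1 + (9/34)·100 + (1/34)·196 + (4/17)·225
     = 1680/17 ≈ 98.82

98.82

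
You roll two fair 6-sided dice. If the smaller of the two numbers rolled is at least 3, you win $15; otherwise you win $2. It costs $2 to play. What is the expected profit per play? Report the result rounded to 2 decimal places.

$5.78

E[payout] = (5/9)·2 + (4/9)·15 = 70/9
Expected profit = 70/9 − 2 = 52/9 ≈ $5.78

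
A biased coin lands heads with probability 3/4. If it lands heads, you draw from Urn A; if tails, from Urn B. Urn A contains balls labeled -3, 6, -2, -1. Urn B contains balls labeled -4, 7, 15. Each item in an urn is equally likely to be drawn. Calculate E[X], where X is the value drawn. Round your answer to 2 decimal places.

1.50

E[X | Urn A] = (-3 + 6 − 2 − 1)/4 = 0
E[X | Urn B] = (-4 + 7 + 15)/3 = 6
E[X] = (3/4)·0 + (1/4)·6 = 3/2 ≈ 1.50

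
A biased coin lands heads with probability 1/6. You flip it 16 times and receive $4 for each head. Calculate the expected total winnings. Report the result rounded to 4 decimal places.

$10.6667

E[#heads] = 16·1/6 = 8/3 (linearity over flips).
E[winnings] = 4·8/3 = 32/3.
≈ 10.6667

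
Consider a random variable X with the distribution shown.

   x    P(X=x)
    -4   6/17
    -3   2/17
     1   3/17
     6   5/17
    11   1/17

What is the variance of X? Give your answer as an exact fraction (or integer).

E[X] = (6/17)·(-4) + (2/17)·(-3) + (3/17)·1 + (5/17)·6 + (1/17)·11 = 14/17
E[X²] = (6/17)·16 + (2/17)·9 + (3/17)·1 + (5/17)·36 + (1/17)·121 = 418/17
Var(X) = 418/17 − (14/17)² = 6910/289

6910/289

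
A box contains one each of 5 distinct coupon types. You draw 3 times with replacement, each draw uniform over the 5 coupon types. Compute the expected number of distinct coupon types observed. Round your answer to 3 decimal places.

2.440

Let Xⱼ=1 if type j appears at least once. P(Xⱼ=1) = 1 − ((5−1)/5)^3 = 61/125.
E[#distinct] = 5·61/125 = 61/25.
≈ 2.440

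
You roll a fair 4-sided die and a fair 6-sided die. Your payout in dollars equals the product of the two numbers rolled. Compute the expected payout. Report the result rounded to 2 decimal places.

Distribution of the product of the two numbers rolled: 1 w.p. 1/24, 2 w.p. 1/12, 3 w.p. 1/12, 4 w.p. 1/8, 5 w.p. 1/24, 6 w.p. 1/8, …
E[payout] = (1/24)·1 + (1/12)·2 + (1/12)·3 + (1/8)·4 + (1/24)·5 + (1/8)·6 + (1/12)·8 + (1/24)·9 + (1/24)·10 + (1/8)·12 + (1/24)·15 + (1/24)·16 + (1/24)·18 + (1/24)·20 + (1/24)·24 = 35/4
≈ $8.75

$8.75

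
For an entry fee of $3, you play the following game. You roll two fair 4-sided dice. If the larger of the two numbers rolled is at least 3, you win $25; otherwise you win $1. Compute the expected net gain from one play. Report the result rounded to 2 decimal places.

$16.00

E[payout] = (1/4)·1 + (3/4)·25 = 19
Expected profit = 19 − 3 = 16 ≈ $16.00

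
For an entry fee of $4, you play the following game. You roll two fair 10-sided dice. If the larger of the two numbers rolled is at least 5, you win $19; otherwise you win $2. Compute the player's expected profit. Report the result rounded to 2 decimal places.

E[payout] = (4/25)·2 + (21/25)·19 = 407/25
Expected profit = 407/25 − 4 = 307/25 ≈ $12.28

$12.28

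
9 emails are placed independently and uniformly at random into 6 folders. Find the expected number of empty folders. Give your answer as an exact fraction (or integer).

1953125/1679616

Let Xⱼ=1 if folder j is empty. P(Xⱼ=1) = ((6-1)/6)^9 = 1953125/10077696.
By linearity, E[#empty] = 6·1953125/10077696 = 1953125/1679616.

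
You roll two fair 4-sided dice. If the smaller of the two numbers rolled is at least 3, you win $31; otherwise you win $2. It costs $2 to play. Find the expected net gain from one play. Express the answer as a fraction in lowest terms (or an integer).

29/4 dollars

E[payout] = (3/4)·2 + (1/4)·31 = 37/4
Expected profit = 37/4 − 2 = 29/4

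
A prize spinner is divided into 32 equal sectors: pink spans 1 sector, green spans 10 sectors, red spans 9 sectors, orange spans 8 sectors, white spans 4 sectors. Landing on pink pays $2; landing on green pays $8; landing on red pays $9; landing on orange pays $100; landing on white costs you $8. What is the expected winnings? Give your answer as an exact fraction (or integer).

931/32 dollars

E[payout] = (1/32)·2 + (10/32)·8 + (9/32)·9 + (8/32)·100 + (4/32)·(-8) = 931/32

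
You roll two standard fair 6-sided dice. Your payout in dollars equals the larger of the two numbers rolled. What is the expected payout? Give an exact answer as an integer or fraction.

161/36 dollars

Distribution of the larger of the two numbers rolled: 1 w.p. 1/36, 2 w.p. 1/12, 3 w.p. 5/36, 4 w.p. 7/36, 5 w.p. 1/4, 6 w.p. 11/36
E[payout] = (1/36)·1 + (1/12)·2 + (5/36)·3 + (7/36)·4 + (1/4)·5 + (11/36)·6 = 161/36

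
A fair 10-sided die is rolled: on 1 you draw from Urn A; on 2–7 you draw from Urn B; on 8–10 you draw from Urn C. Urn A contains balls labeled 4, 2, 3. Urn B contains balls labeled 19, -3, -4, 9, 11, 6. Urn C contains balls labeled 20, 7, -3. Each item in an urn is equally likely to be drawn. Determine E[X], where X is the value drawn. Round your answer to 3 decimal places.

E[X | Urn A] = (4 + 2 + 3)/3 = 3
E[X | Urn B] = (19 − 3 − 4 + 9 + 11 + 6)/6 = 19/3
E[X | Urn C] = (20 + 7 − 3)/3 = 8
E[X] = (1/10)·3 + (3/5)·19/3 + (3/10)·8 = 13/2 ≈ 6.500

6.500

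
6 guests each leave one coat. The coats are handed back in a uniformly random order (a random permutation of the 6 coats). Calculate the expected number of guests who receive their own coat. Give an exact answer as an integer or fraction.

1

Let Xᵢ = 1 if person i gets their own coat. For each i, P(Xᵢ=1) = 1/6.
By linearity of expectation, E[X₁+…+X_6] = 6·(1/6) = 1.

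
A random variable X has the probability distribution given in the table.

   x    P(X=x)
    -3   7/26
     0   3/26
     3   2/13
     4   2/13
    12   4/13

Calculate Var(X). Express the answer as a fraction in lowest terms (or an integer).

23581/676

E[X] = (7/26)·(-3) + (3/26)·0 + (2/13)·3 + (2/13)·4 + (4/13)·12 = 103/26
E[X²] = (7/26)·9 + (3/26)·0 + (2/13)·9 + (2/13)·16 + (4/13)·144 = 1315/26
Var(X) = 1315/26 − (103/26)² = 23581/676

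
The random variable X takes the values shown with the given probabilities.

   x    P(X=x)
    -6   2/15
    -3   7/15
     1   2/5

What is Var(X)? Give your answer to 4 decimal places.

6.1600

E[X] = (2/15)·(-6) + (7/15)·(-3) + (2/5)·1 = -9/5
E[X²] = (2/15)·36 + (7/15)·9 + (2/5)·1 = 47/5
Var(X) = 47/5 − (-9/5)² = 154/25 ≈ 6.1600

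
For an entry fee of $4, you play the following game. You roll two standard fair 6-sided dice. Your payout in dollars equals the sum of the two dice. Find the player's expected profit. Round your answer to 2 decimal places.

$3.00

Distribution of the sum of the two dice: 2 w.p. 1/36, 3 w.p. 1/18, 4 w.p. 1/12, 5 w.p. 1/9, 6 w.p. 5/36, 7 w.p. 1/6, …
E[payout] = (1/36)·2 + (1/18)·3 + (1/12)·4 + (1/9)·5 + (5/36)·6 + (1/6)·7 + (5/36)·8 + (1/9)·9 + (1/12)·10 + (1/18)·11 + (1/36)·12 = 7
Expected profit = 7 − 4 = 3 ≈ $3.00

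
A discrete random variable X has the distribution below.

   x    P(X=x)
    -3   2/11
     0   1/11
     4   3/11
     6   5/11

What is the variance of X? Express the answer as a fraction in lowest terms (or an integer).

1410/121

E[X] = (2/11)·(-3) + (1/11)·0 + (3/11)·4 + (5/11)·6 = 36/11
E[X²] = (2/11)·9 + (1/11)·0 + (3/11)·16 + (5/11)·36 = 246/11
Var(X) = 246/11 − (36/11)² = 1410/121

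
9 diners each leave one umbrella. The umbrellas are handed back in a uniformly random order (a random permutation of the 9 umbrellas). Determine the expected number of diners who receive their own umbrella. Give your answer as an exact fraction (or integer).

1

Let Xᵢ = 1 if person i gets their own umbrella. For each i, P(Xᵢ=1) = 1/9.
By linearity of expectation, E[X₁+…+X_9] = 9·(1/9) = 1.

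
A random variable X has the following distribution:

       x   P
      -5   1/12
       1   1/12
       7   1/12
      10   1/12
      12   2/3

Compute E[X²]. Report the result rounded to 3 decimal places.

E[X²] = (1/12)·25 + (1/12)·1 + (1/12)·49 + (1/12)·100 + (2/3)·144
     = 1327/12 ≈ 110.583

110.583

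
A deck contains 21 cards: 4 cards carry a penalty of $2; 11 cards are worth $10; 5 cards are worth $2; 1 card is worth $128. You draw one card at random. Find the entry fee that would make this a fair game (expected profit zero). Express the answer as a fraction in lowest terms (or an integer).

80/7 dollars

E[payout] = (4/21)·(-2) + (11/21)·10 + (5/21)·2 + (1/21)·128 = 80/7
Fair fee = E[payout] = 80/7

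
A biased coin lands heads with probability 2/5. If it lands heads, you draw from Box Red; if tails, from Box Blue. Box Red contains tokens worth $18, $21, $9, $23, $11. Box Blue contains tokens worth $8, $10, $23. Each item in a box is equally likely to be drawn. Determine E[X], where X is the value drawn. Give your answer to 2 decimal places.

E[X | Box Red] = (18 + 21 + 9 + 23 + 11)/5 = 82/5
E[X | Box Blue] = (8 + 10 + 23)/3 = 41/3
E[X] = (2/5)·82/5 + (3/5)·41/3 = 369/25 ≈ 14.76

$14.76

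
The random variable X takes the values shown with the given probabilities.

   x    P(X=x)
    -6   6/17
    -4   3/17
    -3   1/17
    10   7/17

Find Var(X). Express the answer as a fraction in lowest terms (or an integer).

16180/289

E[X] = (6/17)·(-6) + (3/17)·(-4) + (1/17)·(-3) + (7/17)·10 = 19/17
E[X²] = (6/17)·36 + (3/17)·16 + (1/17)·9 + (7/17)·100 = 973/17
Var(X) = 973/17 − (19/17)² = 16180/289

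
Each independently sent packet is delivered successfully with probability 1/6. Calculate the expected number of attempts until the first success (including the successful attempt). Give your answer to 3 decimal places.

6.000

For a geometric distribution, E[trials] = 1/p = 1/(1/6) = 6.
≈ 6.000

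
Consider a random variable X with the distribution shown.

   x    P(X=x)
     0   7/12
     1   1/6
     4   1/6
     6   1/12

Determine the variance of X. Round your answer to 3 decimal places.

E[X] = (7/12)·0 + (1/6)·1 + (1/6)·4 + (1/12)·6 = 4/3
E[X²] = (7/12)·0 + (1/6)·1 + (1/6)·16 + (1/12)·36 = 35/6
Var(X) = 35/6 − (4/3)² = 73/18 ≈ 4.056

4.056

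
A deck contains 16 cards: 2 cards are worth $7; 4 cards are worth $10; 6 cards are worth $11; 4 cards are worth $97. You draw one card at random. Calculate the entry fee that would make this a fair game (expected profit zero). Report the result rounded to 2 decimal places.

$31.75

E[payout] = (2/16)·7 + (4/16)·10 + (6/16)·11 + (4/16)·97 = 127/4
Fair fee = E[payout] = 127/4 ≈ $31.75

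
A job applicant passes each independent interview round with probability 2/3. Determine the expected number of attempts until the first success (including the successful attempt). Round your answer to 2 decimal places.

1.50

For a geometric distribution, E[trials] = 1/p = 1/(2/3) = 3/2.
≈ 1.50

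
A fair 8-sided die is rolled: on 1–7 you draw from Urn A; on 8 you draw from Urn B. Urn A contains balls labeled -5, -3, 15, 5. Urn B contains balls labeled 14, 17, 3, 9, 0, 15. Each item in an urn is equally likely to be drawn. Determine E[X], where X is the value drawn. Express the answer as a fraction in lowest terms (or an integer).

23/6

E[X | Urn A] = (-5 − 3 + 15 + 5)/4 = 3
E[X | Urn B] = (14 + 17 + 3 + 9 + 0 + 15)/6 = 29/3
E[X] = (7/8)·3 + (1/8)·29/3 = 23/6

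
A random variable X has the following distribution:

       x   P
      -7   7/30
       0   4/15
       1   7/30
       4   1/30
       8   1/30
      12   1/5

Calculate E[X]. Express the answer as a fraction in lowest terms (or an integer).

7/5

E[X] = (7/30)·(-7) + (4/15)·0 + (7/30)·1 + (1/30)·4 + (1/30)·8 + (1/5)·12
     = 7/5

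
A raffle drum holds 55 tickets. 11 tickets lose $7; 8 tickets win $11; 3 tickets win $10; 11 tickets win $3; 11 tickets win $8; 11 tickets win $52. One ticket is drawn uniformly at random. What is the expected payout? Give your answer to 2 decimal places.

$13.35

E[payout] = (11/55)·(-7) + (8/55)·11 + (3/55)·10 + (11/55)·3 + (11/55)·8 + (11/55)·52 = 734/55
≈ $13.35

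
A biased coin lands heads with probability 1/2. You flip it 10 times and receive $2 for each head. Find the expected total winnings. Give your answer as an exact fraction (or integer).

E[#heads] = 10·1/2 = 5 (linearity over flips).
E[winnings] = 2·5 = 10.

$10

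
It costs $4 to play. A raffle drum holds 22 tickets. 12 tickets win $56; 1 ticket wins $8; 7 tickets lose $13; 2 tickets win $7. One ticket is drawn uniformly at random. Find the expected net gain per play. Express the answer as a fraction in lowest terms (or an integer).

515/22 dollars

E[payout] = (12/22)·56 + (1/22)·8 + (7/22)·(-13) + (2/22)·7 = 603/22
Expected profit = 603/22 − 4 = 515/22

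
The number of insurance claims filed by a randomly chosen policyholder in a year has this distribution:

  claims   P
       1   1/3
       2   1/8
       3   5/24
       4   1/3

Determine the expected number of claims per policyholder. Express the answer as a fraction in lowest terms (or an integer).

E[X] = (1/3)·1 + (1/8)·2 + (5/24)·3 + (1/3)·4
     = 61/24

61/24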